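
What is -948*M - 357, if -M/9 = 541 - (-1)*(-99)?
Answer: 3770787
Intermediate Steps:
M = -3978 (M = -9*(541 - (-1)*(-99)) = -9*(541 - 1*99) = -9*(541 - 99) = -9*442 = -3978)
-948*M - 357 = -948*(-3978) - 357 = 3771144 - 357 = 3770787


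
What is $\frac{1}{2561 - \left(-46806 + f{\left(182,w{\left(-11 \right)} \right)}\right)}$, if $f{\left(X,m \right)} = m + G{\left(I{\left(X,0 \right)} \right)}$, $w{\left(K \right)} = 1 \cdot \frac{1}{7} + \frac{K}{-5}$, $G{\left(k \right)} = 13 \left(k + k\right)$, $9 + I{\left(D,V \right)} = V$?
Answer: $\frac{35}{1735953} \approx 2.0162 \cdot 10^{-5}$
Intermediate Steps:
$I{\left(D,V \right)} = -9 + V$
$G{\left(k \right)} = 26 k$ ($G{\left(k \right)} = 13 \cdot 2 k = 26 k$)
$w{\left(K \right)} = \frac{1}{7} - \frac{K}{5}$ ($w{\left(K \right)} = 1 \cdot \frac{1}{7} + K \left(- \frac{1}{5}\right) = \frac{1}{7} - \frac{K}{5}$)
$f{\left(X,m \right)} = -234 + m$ ($f{\left(X,m \right)} = m + 26 \left(-9 + 0\right) = m + 26 \left(-9\right) = m - 234 = -234 + m$)
$\frac{1}{2561 - \left(-46806 + f{\left(182,w{\left(-11 \right)} \right)}\right)} = \frac{1}{2561 + \left(46806 - \left(-234 + \left(\frac{1}{7} - - \frac{11}{5}\right)\right)\right)} = \frac{1}{2561 + \left(46806 - \left(-234 + \left(\frac{1}{7} + \frac{11}{5}\right)\right)\right)} = \frac{1}{2561 + \left(46806 - \left(-234 + \frac{82}{35}\right)\right)} = \frac{1}{2561 + \left(46806 - - \frac{8108}{35}\right)} = \frac{1}{2561 + \left(46806 + \frac{8108}{35}\right)} = \frac{1}{2561 + \frac{1646318}{35}} = \frac{1}{\frac{1735953}{35}} = \frac{35}{1735953}$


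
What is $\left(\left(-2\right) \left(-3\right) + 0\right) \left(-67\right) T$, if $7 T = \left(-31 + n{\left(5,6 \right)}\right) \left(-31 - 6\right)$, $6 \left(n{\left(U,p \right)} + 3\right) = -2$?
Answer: $- \frac{510674}{7} \approx -72953.0$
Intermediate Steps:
$n{\left(U,p \right)} = - \frac{10}{3}$ ($n{\left(U,p \right)} = -3 + \frac{1}{6} \left(-2\right) = -3 - \frac{1}{3} = - \frac{10}{3}$)
$T = \frac{3811}{21}$ ($T = \frac{\left(-31 - \frac{10}{3}\right) \left(-31 - 6\right)}{7} = \frac{\left(- \frac{103}{3}\right) \left(-37\right)}{7} = \frac{1}{7} \cdot \frac{3811}{3} = \frac{3811}{21} \approx 181.48$)
$\left(\left(-2\right) \left(-3\right) + 0\right) \left(-67\right) T = \left(\left(-2\right) \left(-3\right) + 0\right) \left(-67\right) \frac{3811}{21} = \left(6 + 0\right) \left(-67\right) \frac{3811}{21} = 6 \left(-67\right) \frac{3811}{21} = \left(-402\right) \frac{3811}{21} = - \frac{510674}{7}$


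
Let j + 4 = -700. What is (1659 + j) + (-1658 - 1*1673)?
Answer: -2376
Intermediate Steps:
j = -704 (j = -4 - 700 = -704)
(1659 + j) + (-1658 - 1*1673) = (1659 - 704) + (-1658 - 1*1673) = 955 + (-1658 - 1673) = 955 - 3331 = -2376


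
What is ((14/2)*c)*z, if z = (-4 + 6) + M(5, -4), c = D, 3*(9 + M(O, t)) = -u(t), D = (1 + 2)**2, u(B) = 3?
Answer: -504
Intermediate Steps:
D = 9 (D = 3**2 = 9)
M(O, t) = -10 (M(O, t) = -9 + (-1*3)/3 = -9 + (1/3)*(-3) = -9 - 1 = -10)
c = 9
z = -8 (z = (-4 + 6) - 10 = 2 - 10 = -8)
((14/2)*c)*z = ((14/2)*9)*(-8) = ((14*(1/2))*9)*(-8) = (7*9)*(-8) = 63*(-8) = -504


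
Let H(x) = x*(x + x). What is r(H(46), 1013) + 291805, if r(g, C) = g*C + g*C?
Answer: 8865837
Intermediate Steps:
H(x) = 2*x² (H(x) = x*(2*x) = 2*x²)
r(g, C) = 2*C*g (r(g, C) = C*g + C*g = 2*C*g)
r(H(46), 1013) + 291805 = 2*1013*(2*46²) + 291805 = 2*1013*(2*2116) + 291805 = 2*1013*4232 + 291805 = 8574032 + 291805 = 8865837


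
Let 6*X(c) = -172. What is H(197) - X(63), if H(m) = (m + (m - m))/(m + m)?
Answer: 175/6 ≈ 29.167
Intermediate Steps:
X(c) = -86/3 (X(c) = (⅙)*(-172) = -86/3)
H(m) = ½ (H(m) = (m + 0)/((2*m)) = m*(1/(2*m)) = ½)
H(197) - X(63) = ½ - 1*(-86/3) = ½ + 86/3 = 175/6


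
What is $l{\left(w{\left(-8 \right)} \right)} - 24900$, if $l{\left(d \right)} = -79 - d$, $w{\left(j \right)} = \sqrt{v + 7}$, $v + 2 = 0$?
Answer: $-24979 - \sqrt{5} \approx -24981.0$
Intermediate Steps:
$v = -2$ ($v = -2 + 0 = -2$)
$w{\left(j \right)} = \sqrt{5}$ ($w{\left(j \right)} = \sqrt{-2 + 7} = \sqrt{5}$)
$l{\left(w{\left(-8 \right)} \right)} - 24900 = \left(-79 - \sqrt{5}\right) - 24900 = -24979 - \sqrt{5}$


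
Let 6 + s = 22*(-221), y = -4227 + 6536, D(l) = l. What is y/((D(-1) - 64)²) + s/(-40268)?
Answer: 28386528/42533075 ≈ 0.66740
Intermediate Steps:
y = 2309
s = -4868 (s = -6 + 22*(-221) = -6 - 4862 = -4868)
y/((D(-1) - 64)²) + s/(-40268) = 2309/((-1 - 64)²) - 4868/(-40268) = 2309/((-65)²) - 4868*(-1/40268) = 2309/4225 + 1217/10067 = 28386528/42533075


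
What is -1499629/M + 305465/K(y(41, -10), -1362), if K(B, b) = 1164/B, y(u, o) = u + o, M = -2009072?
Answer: 4756620525259/584639952 ≈ 8136.0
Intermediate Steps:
y(u, o) = o + u
-1499629/M + 305465/K(y(41, -10), -1362) = -1499629/(-2009072) + 305465/((1164/(-10 + 41))) = -1499629*(-1/2009072) + 305465/((1164/31)) = 1499629/2009072 + 305465/((1164*(1/31))) = 1499629/2009072 + 305465/(1164/31) = 1499629/2009072 + 305465*(31/1164) = 1499629/2009072 + 9469415/1164 = 4756620525259/584639952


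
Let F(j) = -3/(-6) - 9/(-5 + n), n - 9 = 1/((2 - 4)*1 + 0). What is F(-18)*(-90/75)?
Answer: 87/35 ≈ 2.4857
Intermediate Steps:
n = 17/2 (n = 9 + 1/((2 - 4)*1 + 0) = 9 + 1/(-2*1 + 0) = 9 + 1/(-2 + 0) = 9 + 1/(-2) = 9 - ½ = 17/2 ≈ 8.5000)
F(j) = -29/14 (F(j) = -3/(-6) - 9/(-5 + 17/2) = -3*(-⅙) - 9/7/2 = ½ - 9*2/7 = ½ - 18/7 = -29/14)
F(-18)*(-90/75) = -(-1305)/(7*75) = -29/14*(-6/5) = 87/35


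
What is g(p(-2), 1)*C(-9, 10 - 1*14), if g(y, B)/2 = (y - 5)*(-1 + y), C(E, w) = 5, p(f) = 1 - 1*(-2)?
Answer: -40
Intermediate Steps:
p(f) = 3 (p(f) = 1 + 2 = 3)
g(y, B) = 2*(-1 + y)*(-5 + y) (g(y, B) = 2*((y - 5)*(-1 + y)) = 2*((-5 + y)*(-1 + y)) = 2*((-1 + y)*(-5 + y)) = 2*(-1 + y)*(-5 + y))
g(p(-2), 1)*C(-9, 10 - 1*14) = (10 - 12*3 + 2*3**2)*5 = (10 - 36 + 2*9)*5 = (10 - 36 + 18)*5 = -8*5 = -40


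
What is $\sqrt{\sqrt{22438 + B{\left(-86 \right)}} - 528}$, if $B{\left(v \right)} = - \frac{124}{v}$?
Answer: $\frac{2 \sqrt{-244068 + 989 \sqrt{4902}}}{43} \approx 19.447 i$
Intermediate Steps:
$\sqrt{\sqrt{22438 + B{\left(-86 \right)}} - 528} = \sqrt{\sqrt{22438 - \frac{124}{-86}} - 528} = \sqrt{\sqrt{22438 - - \frac{62}{43}} - 528} = \sqrt{\sqrt{22438 + \frac{62}{43}} - 528} = \sqrt{\sqrt{\frac{964896}{43}} - 528} = \sqrt{\frac{92 \sqrt{4902}}{43} - 528} = \sqrt{-528 + \frac{92 \sqrt{4902}}{43}}$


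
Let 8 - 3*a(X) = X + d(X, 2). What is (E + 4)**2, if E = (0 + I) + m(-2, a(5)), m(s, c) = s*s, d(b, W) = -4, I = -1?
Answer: 49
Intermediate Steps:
a(X) = 4 - X/3 (a(X) = 8/3 - (X - 4)/3 = 8/3 - (-4 + X)/3 = 8/3 + (4/3 - X/3) = 4 - X/3)
m(s, c) = s**2
E = 3 (E = (0 - 1) + (-2)**2 = -1 + 4 = 3)
(E + 4)**2 = (3 + 4)**2 = 7**2 = 49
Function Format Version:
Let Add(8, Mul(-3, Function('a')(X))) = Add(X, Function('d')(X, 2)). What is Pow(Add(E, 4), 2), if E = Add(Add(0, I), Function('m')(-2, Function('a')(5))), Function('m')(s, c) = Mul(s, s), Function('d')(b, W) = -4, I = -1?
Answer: 49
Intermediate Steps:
Function('a')(X) = Add(4, Mul(Rational(-1, 3), X)) (Function('a')(X) = Add(Rational(8, 3), Mul(Rational(-1, 3), Add(X, -4))) = Add(Rational(8, 3), Mul(Rational(-1, 3), Add(-4, X))) = Add(Rational(8, 3), Add(Rational(4, 3), Mul(Rational(-1, 3), X))) = Add(4, Mul(Rational(-1, 3), X)))
Function('m')(s, c) = Pow(s, 2)
E = 3 (E = Add(Add(0, -1), Pow(-2, 2)) = Add(-1, 4) = 3)
Pow(Add(E, 4), 2) = Pow(Add(3, 4), 2) = Pow(7, 2) = 49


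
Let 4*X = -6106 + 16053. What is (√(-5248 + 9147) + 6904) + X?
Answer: 37563/4 + √3899 ≈ 9453.2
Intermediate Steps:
X = 9947/4 (X = (-6106 + 16053)/4 = (¼)*9947 = 9947/4 ≈ 2486.8)
(√(-5248 + 9147) + 6904) + X = (√(-5248 + 9147) + 6904) + 9947/4 = (√3899 + 6904) + 9947/4 = (6904 + √3899) + 9947/4 = 37563/4 + √3899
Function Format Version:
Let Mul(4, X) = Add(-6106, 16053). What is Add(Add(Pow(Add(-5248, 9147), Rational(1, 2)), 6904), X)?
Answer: Add(Rational(37563, 4), Pow(3899, Rational(1, 2))) ≈ 9453.2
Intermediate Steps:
X = Rational(9947, 4) (X = Mul(Rational(1, 4), Add(-6106, 16053)) = Mul(Rational(1, 4), 9947) = Rational(9947, 4) ≈ 2486.8)
Add(Add(Pow(Add(-5248, 9147), Rational(1, 2)), 6904), X) = Add(Add(Pow(Add(-5248, 9147), Rational(1, 2)), 6904), Rational(9947, 4)) = Add(Add(Pow(3899, Rational(1, 2)), 6904), Rational(9947, 4)) = Add(Add(6904, Pow(3899, Rational(1, 2))), Rational(9947, 4)) = Add(Rational(37563, 4), Pow(3899, Rational(1, 2)))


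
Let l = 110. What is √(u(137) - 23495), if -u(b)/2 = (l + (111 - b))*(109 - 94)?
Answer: 11*I*√215 ≈ 161.29*I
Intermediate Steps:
u(b) = -6630 + 30*b (u(b) = -2*(110 + (111 - b))*(109 - 94) = -2*(221 - b)*15 = -2*(3315 - 15*b) = -6630 + 30*b)
√(u(137) - 23495) = √((-6630 + 30*137) - 23495) = √((-6630 + 4110) - 23495) = √(-2520 - 23495) = √(-26015) = 11*I*√215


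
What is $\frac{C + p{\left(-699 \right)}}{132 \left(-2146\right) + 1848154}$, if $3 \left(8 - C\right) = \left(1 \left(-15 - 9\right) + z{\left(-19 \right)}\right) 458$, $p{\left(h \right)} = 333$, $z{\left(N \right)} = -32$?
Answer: $\frac{26671}{4694646} \approx 0.0056811$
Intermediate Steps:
$C = \frac{25672}{3}$ ($C = 8 - \frac{\left(1 \left(-15 - 9\right) - 32\right) 458}{3} = 8 - \frac{\left(1 \left(-24\right) - 32\right) 458}{3} = 8 - \frac{\left(-24 - 32\right) 458}{3} = 8 - \frac{\left(-56\right) 458}{3} = 8 - - \frac{25648}{3} = 8 + \frac{25648}{3} = \frac{25672}{3} \approx 8557.3$)
$\frac{C + p{\left(-699 \right)}}{132 \left(-2146\right) + 1848154} = \frac{\frac{25672}{3} + 333}{132 \left(-2146\right) + 1848154} = \frac{26671}{3 \left(-283272 + 1848154\right)} = \frac{26671}{3 \cdot 1564882} = \frac{26671}{3} \cdot \frac{1}{1564882} = \frac{26671}{4694646}$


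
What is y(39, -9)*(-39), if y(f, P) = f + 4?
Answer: -1677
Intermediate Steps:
y(f, P) = 4 + f
y(39, -9)*(-39) = (4 + 39)*(-39) = 43*(-39) = -1677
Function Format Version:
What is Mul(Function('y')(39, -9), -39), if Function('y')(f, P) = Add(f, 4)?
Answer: -1677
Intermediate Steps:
Function('y')(f, P) = Add(4, f)
Mul(Function('y')(39, -9), -39) = Mul(Add(4, 39), -39) = Mul(43, -39) = -1677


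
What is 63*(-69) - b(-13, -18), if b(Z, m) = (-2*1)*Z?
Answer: -4373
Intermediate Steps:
b(Z, m) = -2*Z
63*(-69) - b(-13, -18) = 63*(-69) - (-2)*(-13) = -4347 - 1*26 = -4347 - 26 = -4373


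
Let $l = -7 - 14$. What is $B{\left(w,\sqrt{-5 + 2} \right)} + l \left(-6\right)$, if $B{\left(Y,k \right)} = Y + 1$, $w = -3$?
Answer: $124$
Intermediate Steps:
$B{\left(Y,k \right)} = 1 + Y$
$l = -21$
$B{\left(w,\sqrt{-5 + 2} \right)} + l \left(-6\right) = \left(1 - 3\right) - -126 = -2 + 126 = 124$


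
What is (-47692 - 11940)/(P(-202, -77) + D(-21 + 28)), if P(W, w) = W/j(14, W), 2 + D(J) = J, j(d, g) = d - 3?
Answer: 655952/147 ≈ 4462.3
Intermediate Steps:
j(d, g) = -3 + d
D(J) = -2 + J
P(W, w) = W/11 (P(W, w) = W/(-3 + 14) = W/11)
(-47692 - 11940)/(P(-202, -77) + D(-21 + 28)) = (-47692 - 11940)/((1/11)*(-202) + (-2 + (-21 + 28))) = -59632/(-202/11 + (-2 + 7)) = -59632/(-202/11 + 5) = -59632/(-147/11) = -59632*(-11/147) = 655952/147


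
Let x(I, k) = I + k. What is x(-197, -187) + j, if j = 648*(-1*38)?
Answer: -25008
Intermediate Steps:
j = -24624 (j = 648*(-38) = -24624)
x(-197, -187) + j = (-197 - 187) - 24624 = -384 - 24624 = -25008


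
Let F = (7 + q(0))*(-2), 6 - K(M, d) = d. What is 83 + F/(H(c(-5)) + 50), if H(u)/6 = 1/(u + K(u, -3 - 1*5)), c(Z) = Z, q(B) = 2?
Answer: 6281/76 ≈ 82.645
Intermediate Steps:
K(M, d) = 6 - d
F = -18 (F = (7 + 2)*(-2) = 9*(-2) = -18)
H(u) = 6/(14 + u) (H(u) = 6/(u + (6 - (-3 - 1*5))) = 6/(u + (6 - (-3 - 5))) = 6/(u + (6 - 1*(-8))) = 6/(u + (6 + 8)) = 6/(u + 14) = 6/(14 + u))
83 + F/(H(c(-5)) + 50) = 83 - 18/(6/(14 - 5) + 50) = 83 - 18/(6/9 + 50) = 83 - 18/(6*(⅑) + 50) = 83 - 18/(⅔ + 50) = 83 - 18/152/3 = 83 - 18*3/152 = 83 - 27/76 = 6281/76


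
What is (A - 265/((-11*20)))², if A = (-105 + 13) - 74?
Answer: 52577001/1936 ≈ 27158.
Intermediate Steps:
A = -166 (A = -92 - 74 = -166)
(A - 265/((-11*20)))² = (-166 - 265/((-11*20)))² = (-166 - 265/(-220))² = (-166 - 265*(-1/220))² = (-166 + 53/44)² = (-7251/44)² = 52577001/1936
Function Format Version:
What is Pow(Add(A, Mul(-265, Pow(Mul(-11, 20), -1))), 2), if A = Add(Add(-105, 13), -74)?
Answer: Rational(52577001, 1936) ≈ 27158.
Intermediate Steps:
A = -166 (A = Add(-92, -74) = -166)
Pow(Add(A, Mul(-265, Pow(Mul(-11, 20), -1))), 2) = Pow(Add(-166, Mul(-265, Pow(Mul(-11, 20), -1))), 2) = Pow(Add(-166, Mul(-265, Pow(-220, -1))), 2) = Pow(Add(-166, Mul(-265, Rational(-1, 220))), 2) = Pow(Add(-166, Rational(53, 44)), 2) = Pow(Rational(-7251, 44), 2) = Rational(52577001, 1936)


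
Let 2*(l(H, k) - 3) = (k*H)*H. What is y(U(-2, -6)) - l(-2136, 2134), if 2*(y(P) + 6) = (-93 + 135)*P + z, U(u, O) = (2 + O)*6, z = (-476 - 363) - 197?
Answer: -4868184263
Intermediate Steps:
z = -1036 (z = -839 - 197 = -1036)
U(u, O) = 12 + 6*O
y(P) = -524 + 21*P (y(P) = -6 + ((-93 + 135)*P - 1036)/2 = -6 + (42*P - 1036)/2 = -6 + (-1036 + 42*P)/2 = -6 + (-518 + 21*P) = -524 + 21*P)
l(H, k) = 3 + k*H²/2 (l(H, k) = 3 + ((k*H)*H)/2 = 3 + ((H*k)*H)/2 = 3 + (k*H²)/2 = 3 + k*H²/2)
y(U(-2, -6)) - l(-2136, 2134) = (-524 + 21*(12 + 6*(-6))) - (3 + (½)*2134*(-2136)²) = (-524 + 21*(12 - 36)) - (3 + (½)*2134*4562496) = (-524 + 21*(-24)) - (3 + 4868183232) = (-524 - 504) - 1*4868183235 = -1028 - 4868183235 = -4868184263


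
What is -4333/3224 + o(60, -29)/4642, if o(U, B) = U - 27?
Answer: -909427/680264 ≈ -1.3369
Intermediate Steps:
o(U, B) = -27 + U
-4333/3224 + o(60, -29)/4642 = -4333/3224 + (-27 + 60)/4642 = -4333*1/3224 + 33*(1/4642) = -4333/3224 + 3/422 = -909427/680264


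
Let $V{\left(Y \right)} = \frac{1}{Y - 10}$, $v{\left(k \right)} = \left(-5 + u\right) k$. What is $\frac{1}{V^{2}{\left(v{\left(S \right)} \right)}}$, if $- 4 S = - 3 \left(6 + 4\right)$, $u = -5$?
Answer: $7225$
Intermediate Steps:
$S = \frac{15}{2}$ ($S = - \frac{\left(-3\right) \left(6 + 4\right)}{4} = - \frac{\left(-3\right) 10}{4} = \left(- \frac{1}{4}\right) \left(-30\right) = \frac{15}{2} \approx 7.5$)
$v{\left(k \right)} = - 10 k$ ($v{\left(k \right)} = \left(-5 - 5\right) k = - 10 k$)
$V{\left(Y \right)} = \frac{1}{-10 + Y}$
$\frac{1}{V^{2}{\left(v{\left(S \right)} \right)}} = \frac{1}{\left(\frac{1}{-10 - 75}\right)^{2}} = \frac{1}{\left(\frac{1}{-85}\right)^{2}} = \frac{1}{\left(- \frac{1}{85}\right)^{2}} = \frac{1}{\frac{1}{7225}} = 7225$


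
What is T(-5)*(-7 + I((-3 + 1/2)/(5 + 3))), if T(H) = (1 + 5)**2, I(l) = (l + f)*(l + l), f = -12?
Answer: 801/32 ≈ 25.031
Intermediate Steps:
I(l) = 2*l*(-12 + l) (I(l) = (l - 12)*(l + l) = (-12 + l)*(2*l) = 2*l*(-12 + l))
T(H) = 36 (T(H) = 6**2 = 36)
T(-5)*(-7 + I((-3 + 1/2)/(5 + 3))) = 36*(-7 + 2*((-3 + 1/2)/(5 + 3))*(-12 + (-3 + 1/2)/(5 + 3))) = 36*(-7 + 2*((-3 + 1/2)/8)*(-12 + (-3 + 1/2)/8)) = 36*(-7 + 2*(-5/2*1/8)*(-12 - 5/2*1/8)) = 36*(-7 + 2*(-5/16)*(-12 - 5/16)) = 36*(-7 + 2*(-5/16)*(-197/16)) = 36*(-7 + 985/128) = 36*(89/128) = 801/32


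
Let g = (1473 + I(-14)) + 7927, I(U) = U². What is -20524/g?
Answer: -5131/2399 ≈ -2.1388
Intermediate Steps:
g = 9596 (g = (1473 + (-14)²) + 7927 = (1473 + 196) + 7927 = 1669 + 7927 = 9596)
-20524/g = -20524/9596 = -20524*1/9596 = -5131/2399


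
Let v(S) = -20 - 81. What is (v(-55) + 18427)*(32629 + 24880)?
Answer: 1053909934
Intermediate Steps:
v(S) = -101
(v(-55) + 18427)*(32629 + 24880) = (-101 + 18427)*(32629 + 24880) = 18326*57509 = 1053909934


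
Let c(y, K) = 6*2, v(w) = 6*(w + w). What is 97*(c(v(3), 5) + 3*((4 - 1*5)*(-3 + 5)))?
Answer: 582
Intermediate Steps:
v(w) = 12*w (v(w) = 6*(2*w) = 12*w)
c(y, K) = 12
97*(c(v(3), 5) + 3*((4 - 1*5)*(-3 + 5))) = 97*(12 + 3*((4 - 1*5)*(-3 + 5))) = 97*(12 + 3*((4 - 5)*2)) = 97*(12 + 3*(-1*2)) = 97*(12 + 3*(-2)) = 97*(12 - 6) = 97*6 = 582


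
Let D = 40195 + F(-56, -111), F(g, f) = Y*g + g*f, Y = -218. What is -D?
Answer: -58619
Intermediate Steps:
F(g, f) = -218*g + f*g (F(g, f) = -218*g + g*f = -218*g + f*g)
D = 58619 (D = 40195 - 56*(-218 - 111) = 40195 - 56*(-329) = 40195 + 18424 = 58619)
-D = -1*58619 = -58619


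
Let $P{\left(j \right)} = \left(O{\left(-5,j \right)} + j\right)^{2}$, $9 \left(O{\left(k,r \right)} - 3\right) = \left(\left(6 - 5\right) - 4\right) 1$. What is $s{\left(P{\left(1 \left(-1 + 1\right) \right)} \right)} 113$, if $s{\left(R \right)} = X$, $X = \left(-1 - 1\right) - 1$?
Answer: $-339$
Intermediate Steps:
$O{\left(k,r \right)} = \frac{8}{3}$ ($O{\left(k,r \right)} = 3 + \frac{\left(\left(6 - 5\right) - 4\right) 1}{9} = 3 + \frac{\left(1 - 4\right) 1}{9} = 3 + \frac{\left(-3\right) 1}{9} = 3 + \frac{1}{9} \left(-3\right) = 3 - \frac{1}{3} = \frac{8}{3}$)
$X = -3$ ($X = -2 - 1 = -3$)
$P{\left(j \right)} = \left(\frac{8}{3} + j\right)^{2}$
$s{\left(R \right)} = -3$
$s{\left(P{\left(1 \left(-1 + 1\right) \right)} \right)} 113 = \left(-3\right) 113 = -339$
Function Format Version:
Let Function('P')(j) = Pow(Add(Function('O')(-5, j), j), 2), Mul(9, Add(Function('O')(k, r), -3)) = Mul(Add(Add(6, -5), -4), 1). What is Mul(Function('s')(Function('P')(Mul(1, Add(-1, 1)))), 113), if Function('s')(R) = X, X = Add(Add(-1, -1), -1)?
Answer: -339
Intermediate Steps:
Function('O')(k, r) = Rational(8, 3) (Function('O')(k, r) = Add(3, Mul(Rational(1, 9), Mul(Add(Add(6, -5), -4), 1))) = Add(3, Mul(Rational(1, 9), Mul(Add(1, -4), 1))) = Add(3, Mul(Rational(1, 9), Mul(-3, 1))) = Add(3, Mul(Rational(1, 9), -3)) = Add(3, Rational(-1, 3)) = Rational(8, 3))
X = -3 (X = Add(-2, -1) = -3)
Function('P')(j) = Pow(Add(Rational(8, 3), j), 2)
Function('s')(R) = -3
Mul(Function('s')(Function('P')(Mul(1, Add(-1, 1)))), 113) = Mul(-3, 113) = -339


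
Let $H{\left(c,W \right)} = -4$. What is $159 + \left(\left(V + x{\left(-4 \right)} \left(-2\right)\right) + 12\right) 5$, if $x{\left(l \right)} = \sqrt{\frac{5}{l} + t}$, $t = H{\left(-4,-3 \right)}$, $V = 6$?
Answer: $249 - 5 i \sqrt{21} \approx 249.0 - 22.913 i$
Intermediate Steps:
$t = -4$
$x{\left(l \right)} = \sqrt{-4 + \frac{5}{l}}$ ($x{\left(l \right)} = \sqrt{\frac{5}{l} - 4} = \sqrt{-4 + \frac{5}{l}}$)
$159 + \left(\left(V + x{\left(-4 \right)} \left(-2\right)\right) + 12\right) 5 = 159 + \left(\left(6 + \sqrt{-4 + \frac{5}{-4}} \left(-2\right)\right) + 12\right) 5 = 159 + \left(\left(6 + \sqrt{-4 + 5 \left(- \frac{1}{4}\right)} \left(-2\right)\right) + 12\right) 5 = 159 + \left(\left(6 + \sqrt{-4 - \frac{5}{4}} \left(-2\right)\right) + 12\right) 5 = 159 + \left(\left(6 + \sqrt{- \frac{21}{4}} \left(-2\right)\right) + 12\right) 5 = 159 + \left(\left(6 + \frac{i \sqrt{21}}{2} \left(-2\right)\right) + 12\right) 5 = 159 + \left(\left(6 - i \sqrt{21}\right) + 12\right) 5 = 159 + \left(18 - i \sqrt{21}\right) 5 = 159 + \left(90 - 5 i \sqrt{21}\right) = 249 - 5 i \sqrt{21}$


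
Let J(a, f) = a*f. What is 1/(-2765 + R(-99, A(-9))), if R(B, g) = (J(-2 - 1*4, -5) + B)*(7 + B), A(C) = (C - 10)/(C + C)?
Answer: 1/3583 ≈ 0.00027910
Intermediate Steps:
A(C) = (-10 + C)/(2*C) (A(C) = (-10 + C)/((2*C)) = (-10 + C)*(1/(2*C)) = (-10 + C)/(2*C))
R(B, g) = (7 + B)*(30 + B) (R(B, g) = ((-2 - 1*4)*(-5) + B)*(7 + B) = ((-2 - 4)*(-5) + B)*(7 + B) = (-6*(-5) + B)*(7 + B) = (30 + B)*(7 + B) = (7 + B)*(30 + B))
1/(-2765 + R(-99, A(-9))) = 1/(-2765 + (210 + (-99)² + 37*(-99))) = 1/(-2765 + (210 + 9801 - 3663)) = 1/(-2765 + 6348) = 1/3583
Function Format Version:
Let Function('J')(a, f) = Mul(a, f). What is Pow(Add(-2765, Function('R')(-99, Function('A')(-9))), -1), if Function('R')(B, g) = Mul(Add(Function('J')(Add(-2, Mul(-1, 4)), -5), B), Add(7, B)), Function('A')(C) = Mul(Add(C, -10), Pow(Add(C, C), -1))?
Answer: Rational(1, 3583) ≈ 0.00027910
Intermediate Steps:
Function('A')(C) = Mul(Rational(1, 2), Pow(C, -1), Add(-10, C)) (Function('A')(C) = Mul(Add(-10, C), Pow(Mul(2, C), -1)) = Mul(Add(-10, C), Mul(Rational(1, 2), Pow(C, -1))) = Mul(Rational(1, 2), Pow(C, -1), Add(-10, C)))
Function('R')(B, g) = Mul(Add(7, B), Add(30, B)) (Function('R')(B, g) = Mul(Add(Mul(Add(-2, Mul(-1, 4)), -5), B), Add(7, B)) = Mul(Add(Mul(Add(-2, -4), -5), B), Add(7, B)) = Mul(Add(Mul(-6, -5), B), Add(7, B)) = Mul(Add(30, B), Add(7, B)) = Mul(Add(7, B), Add(30, B)))
Pow(Add(-2765, Function('R')(-99, Function('A')(-9))), -1) = Pow(Add(-2765, Add(210, Pow(-99, 2), Mul(37, -99))), -1) = Pow(Add(-2765, Add(210, 9801, -3663)), -1) = Pow(Add(-2765, 6348), -1) = Pow(3583, -1) = Rational(1, 3583)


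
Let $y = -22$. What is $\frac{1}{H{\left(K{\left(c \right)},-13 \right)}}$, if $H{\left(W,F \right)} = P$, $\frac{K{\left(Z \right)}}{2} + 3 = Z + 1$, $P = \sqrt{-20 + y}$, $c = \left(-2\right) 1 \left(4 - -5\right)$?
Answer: $- \frac{i \sqrt{42}}{42} \approx - 0.1543 i$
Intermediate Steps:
$c = -18$ ($c = - 2 \left(4 + 5\right) = \left(-2\right) 9 = -18$)
$P = i \sqrt{42}$ ($P = \sqrt{-20 - 22} = \sqrt{-42} = i \sqrt{42} \approx 6.4807 i$)
$K{\left(Z \right)} = -4 + 2 Z$ ($K{\left(Z \right)} = -6 + 2 \left(Z + 1\right) = -6 + 2 \left(1 + Z\right) = -6 + \left(2 + 2 Z\right) = -4 + 2 Z$)
$H{\left(W,F \right)} = i \sqrt{42}$
$\frac{1}{H{\left(K{\left(c \right)},-13 \right)}} = \frac{1}{i \sqrt{42}} = - \frac{i \sqrt{42}}{42}$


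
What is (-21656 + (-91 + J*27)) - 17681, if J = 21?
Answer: -38861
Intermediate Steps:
(-21656 + (-91 + J*27)) - 17681 = (-21656 + (-91 + 21*27)) - 17681 = (-21656 + (-91 + 567)) - 17681 = (-21656 + 476) - 17681 = -21180 - 17681 = -38861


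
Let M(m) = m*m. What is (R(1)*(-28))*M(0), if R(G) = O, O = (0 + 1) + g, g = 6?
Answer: 0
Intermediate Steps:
M(m) = m**2
O = 7 (O = (0 + 1) + 6 = 1 + 6 = 7)
R(G) = 7
(R(1)*(-28))*M(0) = (7*(-28))*0**2 = -196*0 = 0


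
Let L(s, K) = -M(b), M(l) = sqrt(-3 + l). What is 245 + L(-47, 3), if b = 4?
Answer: 244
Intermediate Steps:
L(s, K) = -1 (L(s, K) = -sqrt(-3 + 4) = -sqrt(1) = -1*1 = -1)
245 + L(-47, 3) = 245 - 1 = 244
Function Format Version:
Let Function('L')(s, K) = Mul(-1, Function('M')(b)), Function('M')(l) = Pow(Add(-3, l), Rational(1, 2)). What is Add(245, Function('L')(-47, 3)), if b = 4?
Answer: 244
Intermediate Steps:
Function('L')(s, K) = -1 (Function('L')(s, K) = Mul(-1, Pow(Add(-3, 4), Rational(1, 2))) = Mul(-1, Pow(1, Rational(1, 2))) = Mul(-1, 1) = -1)
Add(245, Function('L')(-47, 3)) = Add(245, -1) = 244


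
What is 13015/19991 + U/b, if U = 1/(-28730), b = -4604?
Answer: 1721532073791/2644267943720 ≈ 0.65104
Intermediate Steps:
U = -1/28730 ≈ -3.4807e-5
13015/19991 + U/b = 13015/19991 - 1/28730/(-4604) = 13015*(1/19991) - 1/28730*(-1/4604) = 13015/19991 + 1/132272920 = 1721532073791/2644267943720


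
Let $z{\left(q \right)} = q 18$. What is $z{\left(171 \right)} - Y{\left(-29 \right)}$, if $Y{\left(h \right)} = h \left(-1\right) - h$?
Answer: $3020$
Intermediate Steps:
$z{\left(q \right)} = 18 q$
$Y{\left(h \right)} = - 2 h$ ($Y{\left(h \right)} = - h - h = - 2 h$)
$z{\left(171 \right)} - Y{\left(-29 \right)} = 18 \cdot 171 - \left(-2\right) \left(-29\right) = 3078 - 58 = 3020$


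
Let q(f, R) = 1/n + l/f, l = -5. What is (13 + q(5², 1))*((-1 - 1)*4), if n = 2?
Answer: -532/5 ≈ -106.40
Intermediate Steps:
q(f, R) = ½ - 5/f (q(f, R) = 1/2 - 5/f = 1*(½) - 5/f = ½ - 5/f)
(13 + q(5², 1))*((-1 - 1)*4) = (13 + (-10 + 5²)/(2*(5²)))*((-1 - 1)*4) = (13 + (½)*(-10 + 25)/25)*(-2*4) = (13 + (½)*(1/25)*15)*(-8) = (13 + 3/10)*(-8) = (133/10)*(-8) = -532/5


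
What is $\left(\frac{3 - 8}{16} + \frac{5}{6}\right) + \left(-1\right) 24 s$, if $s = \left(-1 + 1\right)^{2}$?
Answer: $\frac{25}{48} \approx 0.52083$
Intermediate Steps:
$s = 0$ ($s = 0^{2} = 0$)
$\left(\frac{3 - 8}{16} + \frac{5}{6}\right) + \left(-1\right) 24 s = \left(\frac{3 - 8}{16} + \frac{5}{6}\right) + \left(-1\right) 24 \cdot 0 = \left(\left(-5\right) \frac{1}{16} + 5 \cdot \frac{1}{6}\right) - 0 = \left(- \frac{5}{16} + \frac{5}{6}\right) + 0 = \frac{25}{48} + 0 = \frac{25}{48}$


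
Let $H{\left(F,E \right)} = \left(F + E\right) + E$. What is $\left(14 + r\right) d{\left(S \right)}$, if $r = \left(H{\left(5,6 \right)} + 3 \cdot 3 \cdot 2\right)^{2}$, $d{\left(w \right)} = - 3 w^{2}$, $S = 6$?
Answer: $-133812$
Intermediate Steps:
$H{\left(F,E \right)} = F + 2 E$ ($H{\left(F,E \right)} = \left(E + F\right) + E = F + 2 E$)
$r = 1225$ ($r = \left(\left(5 + 2 \cdot 6\right) + 3 \cdot 3 \cdot 2\right)^{2} = \left(\left(5 + 12\right) + 9 \cdot 2\right)^{2} = \left(17 + 18\right)^{2} = 35^{2} = 1225$)
$\left(14 + r\right) d{\left(S \right)} = \left(14 + 1225\right) \left(- 3 \cdot 6^{2}\right) = 1239 \left(\left(-3\right) 36\right) = 1239 \left(-108\right) = -133812$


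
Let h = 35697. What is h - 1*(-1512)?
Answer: 37209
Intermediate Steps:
h - 1*(-1512) = 35697 - 1*(-1512) = 35697 + 1512 = 37209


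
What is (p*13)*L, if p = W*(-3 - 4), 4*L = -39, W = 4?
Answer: 3549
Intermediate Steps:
L = -39/4 (L = (¼)*(-39) = -39/4 ≈ -9.7500)
p = -28 (p = 4*(-3 - 4) = 4*(-7) = -28)
(p*13)*L = -28*13*(-39/4) = -364*(-39/4) = 3549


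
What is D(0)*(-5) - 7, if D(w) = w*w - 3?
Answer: 8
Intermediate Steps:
D(w) = -3 + w² (D(w) = w² - 3 = -3 + w²)
D(0)*(-5) - 7 = (-3 + 0²)*(-5) - 7 = (-3 + 0)*(-5) - 7 = -3*(-5) - 7 = 15 - 7 = 8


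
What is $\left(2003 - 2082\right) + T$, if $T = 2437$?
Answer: $2358$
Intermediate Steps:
$\left(2003 - 2082\right) + T = \left(2003 - 2082\right) + 2437 = -79 + 2437 = 2358$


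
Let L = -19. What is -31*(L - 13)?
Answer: 992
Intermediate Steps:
-31*(L - 13) = -31*(-19 - 13) = -31*(-32) = 992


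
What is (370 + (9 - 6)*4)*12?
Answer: 4584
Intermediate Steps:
(370 + (9 - 6)*4)*12 = (370 + 3*4)*12 = (370 + 12)*12 = 382*12 = 4584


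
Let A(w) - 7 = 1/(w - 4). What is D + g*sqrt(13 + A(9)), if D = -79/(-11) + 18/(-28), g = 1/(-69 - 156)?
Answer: 1007/154 - sqrt(505)/1125 ≈ 6.5190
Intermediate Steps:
A(w) = 7 + 1/(-4 + w) (A(w) = 7 + 1/(w - 4) = 7 + 1/(-4 + w))
g = -1/225 (g = 1/(-225) = -1/225 ≈ -0.0044444)
D = 1007/154 (D = -79*(-1/11) + 18*(-1/28) = 79/11 - 9/14 = 1007/154 ≈ 6.5390)
D + g*sqrt(13 + A(9)) = 1007/154 - sqrt(13 + (-27 + 7*9)/(-4 + 9))/225 = 1007/154 - sqrt(13 + (-27 + 63)/5)/225 = 1007/154 - sqrt(13 + (1/5)*36)/225 = 1007/154 - sqrt(13 + 36/5)/225 = 1007/154 - sqrt(505)/1125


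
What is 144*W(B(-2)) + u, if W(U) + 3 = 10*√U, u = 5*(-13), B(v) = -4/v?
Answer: -497 + 1440*√2 ≈ 1539.5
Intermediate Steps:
u = -65
W(U) = -3 + 10*√U
144*W(B(-2)) + u = 144*(-3 + 10*√(-4/(-2))) - 65 = 144*(-3 + 10*√(-4*(-½))) - 65 = 144*(-3 + 10*√2) - 65 = (-432 + 1440*√2) - 65 = -497 + 1440*√2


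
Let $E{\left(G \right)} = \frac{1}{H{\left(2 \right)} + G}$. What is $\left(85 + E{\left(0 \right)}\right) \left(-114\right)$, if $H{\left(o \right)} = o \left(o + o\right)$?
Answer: $- \frac{38817}{4} \approx -9704.3$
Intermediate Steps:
$H{\left(o \right)} = 2 o^{2}$ ($H{\left(o \right)} = o 2 o = 2 o^{2}$)
$E{\left(G \right)} = \frac{1}{8 + G}$ ($E{\left(G \right)} = \frac{1}{2 \cdot 2^{2} + G} = \frac{1}{2 \cdot 4 + G} = \frac{1}{8 + G}$)
$\left(85 + E{\left(0 \right)}\right) \left(-114\right) = \left(85 + \frac{1}{8 + 0}\right) \left(-114\right) = \left(85 + \frac{1}{8}\right) \left(-114\right) = \frac{681}{8} \left(-114\right) = - \frac{38817}{4}$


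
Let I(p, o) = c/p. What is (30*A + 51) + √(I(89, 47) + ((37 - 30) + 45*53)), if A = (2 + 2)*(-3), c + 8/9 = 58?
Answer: -309 + √170569034/267 ≈ -260.09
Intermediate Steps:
c = 514/9 (c = -8/9 + 58 = 514/9 ≈ 57.111)
A = -12 (A = 4*(-3) = -12)
I(p, o) = 514/(9*p)
(30*A + 51) + √(I(89, 47) + ((37 - 30) + 45*53)) = (30*(-12) + 51) + √((514/9)/89 + ((37 - 30) + 45*53)) = (-360 + 51) + √((514/9)*(1/89) + (7 + 2385)) = -309 + √(514/801 + 2392) = -309 + √(1916506/801) = -309 + √170569034/267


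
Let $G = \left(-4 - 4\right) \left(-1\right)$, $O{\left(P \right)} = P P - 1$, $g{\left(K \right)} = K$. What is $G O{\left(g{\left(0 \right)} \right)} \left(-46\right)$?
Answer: $368$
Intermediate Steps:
$O{\left(P \right)} = -1 + P^{2}$ ($O{\left(P \right)} = P^{2} - 1 = -1 + P^{2}$)
$G = 8$ ($G = \left(-8\right) \left(-1\right) = 8$)
$G O{\left(g{\left(0 \right)} \right)} \left(-46\right) = 8 \left(-1 + 0^{2}\right) \left(-46\right) = 8 \left(-1 + 0\right) \left(-46\right) = 8 \left(-1\right) \left(-46\right) = \left(-8\right) \left(-46\right) = 368$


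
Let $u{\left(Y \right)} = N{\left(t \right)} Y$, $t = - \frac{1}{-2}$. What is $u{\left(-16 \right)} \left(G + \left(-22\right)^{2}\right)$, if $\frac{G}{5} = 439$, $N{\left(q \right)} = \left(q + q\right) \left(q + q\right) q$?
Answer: $-21432$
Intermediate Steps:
$t = \frac{1}{2}$ ($t = \left(-1\right) \left(- \frac{1}{2}\right) = \frac{1}{2} \approx 0.5$)
$N{\left(q \right)} = 4 q^{3}$ ($N{\left(q \right)} = 2 q 2 q q = 4 q^{2} q = 4 q^{3}$)
$G = 2195$ ($G = 5 \cdot 439 = 2195$)
$u{\left(Y \right)} = \frac{Y}{2}$ ($u{\left(Y \right)} = \frac{4}{8} Y = 4 \cdot \frac{1}{8} Y = \frac{Y}{2}$)
$u{\left(-16 \right)} \left(G + \left(-22\right)^{2}\right) = \frac{1}{2} \left(-16\right) \left(2195 + \left(-22\right)^{2}\right) = - 8 \left(2195 + 484\right) = \left(-8\right) 2679 = -21432$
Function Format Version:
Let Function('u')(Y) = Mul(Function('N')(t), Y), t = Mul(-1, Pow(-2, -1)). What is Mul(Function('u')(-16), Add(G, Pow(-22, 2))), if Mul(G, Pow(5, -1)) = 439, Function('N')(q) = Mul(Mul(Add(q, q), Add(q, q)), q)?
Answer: -21432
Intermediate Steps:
t = Rational(1, 2) (t = Mul(-1, Rational(-1, 2)) = Rational(1, 2) ≈ 0.50000)
Function('N')(q) = Mul(4, Pow(q, 3)) (Function('N')(q) = Mul(Mul(Mul(2, q), Mul(2, q)), q) = Mul(Mul(4, Pow(q, 2)), q) = Mul(4, Pow(q, 3)))
G = 2195 (G = Mul(5, 439) = 2195)
Function('u')(Y) = Mul(Rational(1, 2), Y) (Function('u')(Y) = Mul(Mul(4, Pow(Rational(1, 2), 3)), Y) = Mul(Mul(4, Rational(1, 8)), Y) = Mul(Rational(1, 2), Y))
Mul(Function('u')(-16), Add(G, Pow(-22, 2))) = Mul(Mul(Rational(1, 2), -16), Add(2195, Pow(-22, 2))) = Mul(-8, Add(2195, 484)) = Mul(-8, 2679) = -21432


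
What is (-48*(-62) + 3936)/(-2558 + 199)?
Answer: -6912/2359 ≈ -2.9301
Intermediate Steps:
(-48*(-62) + 3936)/(-2558 + 199) = (2976 + 3936)/(-2359) = 6912*(-1/2359) = -6912/2359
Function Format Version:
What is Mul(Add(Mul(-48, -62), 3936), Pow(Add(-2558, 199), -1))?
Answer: Rational(-6912, 2359) ≈ -2.9301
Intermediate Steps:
Mul(Add(Mul(-48, -62), 3936), Pow(Add(-2558, 199), -1)) = Mul(Add(2976, 3936), Pow(-2359, -1)) = Mul(6912, Rational(-1, 2359)) = Rational(-6912, 2359)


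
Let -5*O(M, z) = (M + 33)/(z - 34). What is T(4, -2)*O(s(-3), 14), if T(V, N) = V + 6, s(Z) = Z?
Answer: 3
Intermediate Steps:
T(V, N) = 6 + V
O(M, z) = -(33 + M)/(5*(-34 + z)) (O(M, z) = -(M + 33)/(5*(z - 34)) = -(33 + M)/(5*(-34 + z)))
T(4, -2)*O(s(-3), 14) = (6 + 4)*((-33 - 1*(-3))/(5*(-34 + 14))) = 10*((⅕)*(-33 + 3)/(-20)) = 10*((⅕)*(-1/20)*(-30)) = 10*(3/10) = 3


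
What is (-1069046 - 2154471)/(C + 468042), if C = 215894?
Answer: -293047/62176 ≈ -4.7132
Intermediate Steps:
(-1069046 - 2154471)/(C + 468042) = (-1069046 - 2154471)/(215894 + 468042) = -3223517/683936 = -3223517*1/683936 = -293047/62176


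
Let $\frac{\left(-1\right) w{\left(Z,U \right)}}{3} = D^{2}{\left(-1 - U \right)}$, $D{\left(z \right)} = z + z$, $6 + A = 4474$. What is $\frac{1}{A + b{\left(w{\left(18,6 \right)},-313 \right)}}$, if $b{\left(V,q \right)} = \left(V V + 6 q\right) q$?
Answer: $- \frac{1}{107625590} \approx -9.2915 \cdot 10^{-9}$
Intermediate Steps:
$A = 4468$ ($A = -6 + 4474 = 4468$)
$D{\left(z \right)} = 2 z$
$w{\left(Z,U \right)} = - 3 \left(-2 - 2 U\right)^{2}$ ($w{\left(Z,U \right)} = - 3 \left(2 \left(-1 - U\right)\right)^{2} = - 3 \left(-2 - 2 U\right)^{2}$)
$b{\left(V,q \right)} = q \left(V^{2} + 6 q\right)$ ($b{\left(V,q \right)} = \left(V^{2} + 6 q\right) q = q \left(V^{2} + 6 q\right)$)
$\frac{1}{A + b{\left(w{\left(18,6 \right)},-313 \right)}} = \frac{1}{4468 - 313 \left(\left(- 12 \left(1 + 6\right)^{2}\right)^{2} + 6 \left(-313\right)\right)} = \frac{1}{4468 - 313 \left(\left(- 12 \cdot 7^{2}\right)^{2} - 1878\right)} = \frac{1}{4468 - 313 \left(\left(\left(-12\right) 49\right)^{2} - 1878\right)} = \frac{1}{4468 - 313 \left(\left(-588\right)^{2} - 1878\right)} = \frac{1}{4468 - 313 \left(345744 - 1878\right)} = \frac{1}{4468 - 107630058} = \frac{1}{-107625590} = - \frac{1}{107625590}$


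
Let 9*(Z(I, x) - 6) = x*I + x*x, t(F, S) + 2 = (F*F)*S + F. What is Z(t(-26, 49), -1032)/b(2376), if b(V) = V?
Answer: -1838333/1188 ≈ -1547.4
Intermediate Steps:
t(F, S) = -2 + F + S*F² (t(F, S) = -2 + ((F*F)*S + F) = -2 + (F²*S + F) = -2 + (S*F² + F) = -2 + (F + S*F²) = -2 + F + S*F²)
Z(I, x) = 6 + x²/9 + I*x/9 (Z(I, x) = 6 + (x*I + x*x)/9 = 6 + (I*x + x²)/9 = 6 + (x² + I*x)/9 = 6 + (x²/9 + I*x/9) = 6 + x²/9 + I*x/9)
Z(t(-26, 49), -1032)/b(2376) = (6 + (⅑)*(-1032)² + (⅑)*(-2 - 26 + 49*(-26)²)*(-1032))/2376 = (6 + (⅑)*1065024 + (⅑)*(-2 - 26 + 49*676)*(-1032))*(1/2376) = (6 + 118336 + (⅑)*(-2 - 26 + 33124)*(-1032))*(1/2376) = (6 + 118336 + (⅑)*33096*(-1032))*(1/2376) = (6 + 118336 - 3795008)*(1/2376) = -3676666*1/2376 = -1838333/1188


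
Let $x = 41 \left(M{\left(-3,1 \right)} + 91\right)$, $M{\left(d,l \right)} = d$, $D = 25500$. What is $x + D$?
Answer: $29108$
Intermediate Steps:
$x = 3608$ ($x = 41 \left(-3 + 91\right) = 41 \cdot 88 = 3608$)
$x + D = 3608 + 25500 = 29108$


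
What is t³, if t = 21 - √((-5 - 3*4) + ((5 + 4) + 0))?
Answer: 8757 - 2630*I*√2 ≈ 8757.0 - 3719.4*I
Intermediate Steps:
t = 21 - 2*I*√2 (t = 21 - √((-5 - 12) + (9 + 0)) = 21 - √(-17 + 9) = 21 - √(-8) = 21 - 2*I*√2 ≈ 21.0 - 2.8284*I)
t³ = (21 - 2*I*√2)³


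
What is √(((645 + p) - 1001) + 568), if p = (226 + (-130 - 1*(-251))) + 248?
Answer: √807 ≈ 28.408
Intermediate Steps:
p = 595 (p = (226 + (-130 + 251)) + 248 = (226 + 121) + 248 = 347 + 248 = 595)
√(((645 + p) - 1001) + 568) = √(((645 + 595) - 1001) + 568) = √((1240 - 1001) + 568) = √(239 + 568) = √807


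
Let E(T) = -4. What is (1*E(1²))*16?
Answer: -64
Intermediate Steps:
(1*E(1²))*16 = (1*(-4))*16 = -4*16 = -64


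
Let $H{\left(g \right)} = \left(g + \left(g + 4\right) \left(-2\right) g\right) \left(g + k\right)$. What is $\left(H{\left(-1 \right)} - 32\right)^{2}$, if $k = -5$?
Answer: $3844$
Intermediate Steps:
$H{\left(g \right)} = \left(-5 + g\right) \left(g + g \left(-8 - 2 g\right)\right)$ ($H{\left(g \right)} = \left(g + \left(g + 4\right) \left(-2\right) g\right) \left(g - 5\right) = \left(g + \left(4 + g\right) \left(-2\right) g\right) \left(-5 + g\right) = \left(g + \left(-8 - 2 g\right) g\right) \left(-5 + g\right) = \left(g + g \left(-8 - 2 g\right)\right) \left(-5 + g\right) = \left(-5 + g\right) \left(g + g \left(-8 - 2 g\right)\right)$)
$\left(H{\left(-1 \right)} - 32\right)^{2} = \left(- (35 - 2 \left(-1\right)^{2} + 3 \left(-1\right)) - 32\right)^{2} = \left(- (35 - 2 - 3) - 32\right)^{2} = \left(\left(-1\right) 30 - 32\right)^{2} = \left(-30 - 32\right)^{2} = \left(-62\right)^{2} = 3844$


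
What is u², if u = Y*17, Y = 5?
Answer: 7225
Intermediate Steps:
u = 85 (u = 5*17 = 85)
u² = 85² = 7225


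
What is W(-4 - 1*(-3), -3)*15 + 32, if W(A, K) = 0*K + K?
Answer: -13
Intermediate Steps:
W(A, K) = K (W(A, K) = 0 + K = K)
W(-4 - 1*(-3), -3)*15 + 32 = -3*15 + 32 = -45 + 32 = -13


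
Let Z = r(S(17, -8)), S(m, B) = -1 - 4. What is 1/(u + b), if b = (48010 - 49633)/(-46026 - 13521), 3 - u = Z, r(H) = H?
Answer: 19849/159333 ≈ 0.12458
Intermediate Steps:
S(m, B) = -5
Z = -5
u = 8 (u = 3 - 1*(-5) = 3 + 5 = 8)
b = 541/19849 (b = -1623/(-59547) = -1623*(-1/59547) = 541/19849 ≈ 0.027256)
1/(u + b) = 1/(8 + 541/19849) = 1/(159333/19849) = 19849/159333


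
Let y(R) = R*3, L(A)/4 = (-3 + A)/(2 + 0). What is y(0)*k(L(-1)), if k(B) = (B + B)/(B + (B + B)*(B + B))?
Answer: 0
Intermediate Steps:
L(A) = -6 + 2*A (L(A) = 4*((-3 + A)/(2 + 0)) = 4*((-3 + A)/2) = 4*((-3 + A)*(½)) = 4*(-3/2 + A/2) = -6 + 2*A)
y(R) = 3*R
k(B) = 2*B/(B + 4*B²) (k(B) = (2*B)/(B + (2*B)*(2*B)) = (2*B)/(B + 4*B²) = 2*B/(B + 4*B²))
y(0)*k(L(-1)) = (3*0)*(2/(1 + 4*(-6 + 2*(-1)))) = 0*(2/(1 + 4*(-6 - 2))) = 0*(2/(1 + 4*(-8))) = 0*(2/(1 - 32)) = 0*(2/(-31)) = 0*(2*(-1/31)) = 0*(-2/31) = 0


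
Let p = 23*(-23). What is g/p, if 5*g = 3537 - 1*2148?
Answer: -1389/2645 ≈ -0.52514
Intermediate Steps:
g = 1389/5 (g = (3537 - 1*2148)/5 = (3537 - 2148)/5 = (⅕)*1389 = 1389/5 ≈ 277.80)
p = -529
g/p = (1389/5)/(-529) = (1389/5)*(-1/529) = -1389/2645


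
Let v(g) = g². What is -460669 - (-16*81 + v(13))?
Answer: -459542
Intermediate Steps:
-460669 - (-16*81 + v(13)) = -460669 - (-16*81 + 13²) = -460669 - (-1296 + 169) = -460669 - 1*(-1127) = -460669 + 1127 = -459542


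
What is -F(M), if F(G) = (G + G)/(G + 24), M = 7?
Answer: -14/31 ≈ -0.45161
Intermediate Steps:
F(G) = 2*G/(24 + G) (F(G) = (2*G)/(24 + G) = 2*G/(24 + G))
-F(M) = -2*7/(24 + 7) = -2*7/31 = -1*14/31 = -14/31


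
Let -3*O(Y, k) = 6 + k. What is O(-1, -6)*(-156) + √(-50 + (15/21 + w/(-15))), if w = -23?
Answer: I*√526470/105 ≈ 6.9103*I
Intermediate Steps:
O(Y, k) = -2 - k/3 (O(Y, k) = -(6 + k)/3 = -2 - k/3)
O(-1, -6)*(-156) + √(-50 + (15/21 + w/(-15))) = (-2 - ⅓*(-6))*(-156) + √(-50 + (15/21 - 23/(-15))) = (-2 + 2)*(-156) + √(-50 + (15*(1/21) - 23*(-1/15))) = 0*(-156) + √(-50 + (5/7 + 23/15)) = 0 + √(-50 + 236/105) = 0 + √(-5014/105) = 0 + I*√526470/105 = I*√526470/105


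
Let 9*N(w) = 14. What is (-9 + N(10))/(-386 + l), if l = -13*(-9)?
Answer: 67/2421 ≈ 0.027675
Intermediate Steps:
l = 117
N(w) = 14/9 (N(w) = (1/9)*14 = 14/9)
(-9 + N(10))/(-386 + l) = (-9 + 14/9)/(-386 + 117) = -67/9/(-269) = -67/9*(-1/269) = 67/2421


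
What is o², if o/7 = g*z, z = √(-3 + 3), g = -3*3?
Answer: 0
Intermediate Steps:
g = -9
z = 0 (z = √0 = 0)
o = 0 (o = 7*(-9*0) = 7*0 = 0)
o² = 0² = 0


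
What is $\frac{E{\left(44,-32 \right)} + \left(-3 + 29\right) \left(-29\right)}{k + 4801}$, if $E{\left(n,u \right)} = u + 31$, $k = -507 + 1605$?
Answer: $- \frac{755}{5899} \approx -0.12799$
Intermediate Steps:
$k = 1098$
$E{\left(n,u \right)} = 31 + u$
$\frac{E{\left(44,-32 \right)} + \left(-3 + 29\right) \left(-29\right)}{k + 4801} = \frac{\left(31 - 32\right) + \left(-3 + 29\right) \left(-29\right)}{1098 + 4801} = \frac{-1 + 26 \left(-29\right)}{5899} = \left(-1 - 754\right) \frac{1}{5899} = \left(-755\right) \frac{1}{5899} = - \frac{755}{5899}$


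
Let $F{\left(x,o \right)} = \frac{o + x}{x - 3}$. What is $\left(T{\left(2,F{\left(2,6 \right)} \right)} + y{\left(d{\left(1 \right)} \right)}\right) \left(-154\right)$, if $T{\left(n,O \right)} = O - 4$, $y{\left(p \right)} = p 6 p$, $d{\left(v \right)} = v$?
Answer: $924$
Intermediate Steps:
$y{\left(p \right)} = 6 p^{2}$ ($y{\left(p \right)} = 6 p p = 6 p^{2}$)
$F{\left(x,o \right)} = \frac{o + x}{-3 + x}$
$T{\left(n,O \right)} = -4 + O$
$\left(T{\left(2,F{\left(2,6 \right)} \right)} + y{\left(d{\left(1 \right)} \right)}\right) \left(-154\right) = \left(\left(-4 + \frac{6 + 2}{-3 + 2}\right) + 6 \cdot 1^{2}\right) \left(-154\right) = \left(\left(-4 + \frac{1}{-1} \cdot 8\right) + 6 \cdot 1\right) \left(-154\right) = \left(\left(-4 - 8\right) + 6\right) \left(-154\right) = \left(-12 + 6\right) \left(-154\right) = \left(-6\right) \left(-154\right) = 924$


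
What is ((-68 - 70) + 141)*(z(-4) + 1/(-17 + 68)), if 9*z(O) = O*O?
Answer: 275/51 ≈ 5.3922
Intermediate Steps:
z(O) = O²/9 (z(O) = (O*O)/9 = O²/9)
((-68 - 70) + 141)*(z(-4) + 1/(-17 + 68)) = ((-68 - 70) + 141)*((⅑)*(-4)² + 1/(-17 + 68)) = (-138 + 141)*((⅑)*16 + 1/51) = 3*(16/9 + 1/51) = 3*(275/153) = 275/51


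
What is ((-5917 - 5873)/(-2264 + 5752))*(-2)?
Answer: 5895/872 ≈ 6.7603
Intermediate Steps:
((-5917 - 5873)/(-2264 + 5752))*(-2) = -11790/3488*(-2) = -11790*1/3488*(-2) = -5895/1744*(-2) = 5895/872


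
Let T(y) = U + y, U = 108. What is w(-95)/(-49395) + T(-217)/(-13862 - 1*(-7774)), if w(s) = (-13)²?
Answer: 4355183/300716760 ≈ 0.014483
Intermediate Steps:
T(y) = 108 + y
w(s) = 169
w(-95)/(-49395) + T(-217)/(-13862 - 1*(-7774)) = 169/(-49395) + (108 - 217)/(-13862 - 1*(-7774)) = 169*(-1/49395) - 109/(-13862 + 7774) = -169/49395 - 109/(-6088) = -169/49395 - 109*(-1/6088) = -169/49395 + 109/6088 = 4355183/300716760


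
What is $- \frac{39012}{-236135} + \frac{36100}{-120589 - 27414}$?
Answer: $- \frac{2750580464}{34948688405} \approx -0.078703$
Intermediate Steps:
$- \frac{39012}{-236135} + \frac{36100}{-120589 - 27414} = \left(-39012\right) \left(- \frac{1}{236135}\right) + \frac{36100}{-148003} = \frac{39012}{236135} + 36100 \left(- \frac{1}{148003}\right) = \frac{39012}{236135} - \frac{36100}{148003} = - \frac{2750580464}{34948688405}$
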